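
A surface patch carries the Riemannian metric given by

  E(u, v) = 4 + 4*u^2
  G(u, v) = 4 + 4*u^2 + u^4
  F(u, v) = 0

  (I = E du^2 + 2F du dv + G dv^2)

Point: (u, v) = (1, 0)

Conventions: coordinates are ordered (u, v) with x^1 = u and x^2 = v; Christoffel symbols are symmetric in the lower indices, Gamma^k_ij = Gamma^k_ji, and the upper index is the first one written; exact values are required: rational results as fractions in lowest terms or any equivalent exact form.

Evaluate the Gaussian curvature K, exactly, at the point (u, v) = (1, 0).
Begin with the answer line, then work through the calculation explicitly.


Answer: K = -1/24

E = 8, F = 0, G = 9, EG - F^2 = 72 at the point
E_u = 8, E_v = 0, F_u = 0, F_v = 0, G_u = 12, G_v = 0
E_vv = 0, F_uv = 0, G_uu = 20
Apply the Brioschi formula K = (det M1 - det M2)/(EG - F^2)^2 over the derivative matrices of E, F, G.
M1 = [[-E_vv/2 + F_uv - G_uu/2, E_u/2, F_u - E_v/2], [F_v - G_u/2, E, F], [G_v/2, F, G]] = [[-10, 4, 0], [-6, 8, 0], [0, 0, 9]]; det M1 = -504
M2 = [[0, E_v/2, G_u/2], [E_v/2, E, F], [G_u/2, F, G]] = [[0, 0, 6], [0, 8, 0], [6, 0, 9]]; det M2 = -288
det M1 - det M2 = -216; K = -216 / (72)^2 = -1/24


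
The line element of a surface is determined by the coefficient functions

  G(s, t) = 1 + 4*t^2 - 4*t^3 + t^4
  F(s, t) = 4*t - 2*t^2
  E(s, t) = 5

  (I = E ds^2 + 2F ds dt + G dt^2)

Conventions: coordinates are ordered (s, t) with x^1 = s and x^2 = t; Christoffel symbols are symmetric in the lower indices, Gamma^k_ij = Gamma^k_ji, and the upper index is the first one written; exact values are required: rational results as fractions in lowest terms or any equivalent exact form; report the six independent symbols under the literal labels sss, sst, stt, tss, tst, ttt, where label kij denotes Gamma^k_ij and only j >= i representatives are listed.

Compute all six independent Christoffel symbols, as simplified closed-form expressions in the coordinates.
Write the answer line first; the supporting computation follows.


Answer: Gamma_sss = 0, Gamma_sst = 0, Gamma_stt = (4 - 4*t)/(t^4 - 4*t^3 + 4*t^2 + 5), Gamma_tss = 0, Gamma_tst = 0, Gamma_ttt = (2*t^3 - 6*t^2 + 4*t)/(t^4 - 4*t^3 + 4*t^2 + 5)

E = 5; F = 4*t - 2*t^2; G = 1 + 4*t^2 - 4*t^3 + t^4
Gamma^k_ij = (1/2) g^{kl} (d_i g_jl + d_j g_il - d_l g_ij), with g^inv = (1/(EG-F^2)) [[G, -F], [-F, E]]
first partials: E_s = 0, E_t = 0, F_s = 0, F_t = 4 - 4*t, G_s = 0, G_t = 8*t - 12*t^2 + 4*t^3
D = EG - F^2 = 5 + 4*t^2 - 4*t^3 + t^4
expanded: Gamma^s_ss = (G E_s - 2F F_s + F E_t)/(2D), Gamma^s_st = (G E_t - F G_s)/(2D), Gamma^s_tt = (2G F_t - G G_s - F G_t)/(2D), Gamma^t_ss = (2E F_s - E E_t - F E_s)/(2D), Gamma^t_st = (E G_s - F E_t)/(2D), Gamma^t_tt = (E G_t - 2F F_t + F G_s)/(2D); substitute and cancel common factors


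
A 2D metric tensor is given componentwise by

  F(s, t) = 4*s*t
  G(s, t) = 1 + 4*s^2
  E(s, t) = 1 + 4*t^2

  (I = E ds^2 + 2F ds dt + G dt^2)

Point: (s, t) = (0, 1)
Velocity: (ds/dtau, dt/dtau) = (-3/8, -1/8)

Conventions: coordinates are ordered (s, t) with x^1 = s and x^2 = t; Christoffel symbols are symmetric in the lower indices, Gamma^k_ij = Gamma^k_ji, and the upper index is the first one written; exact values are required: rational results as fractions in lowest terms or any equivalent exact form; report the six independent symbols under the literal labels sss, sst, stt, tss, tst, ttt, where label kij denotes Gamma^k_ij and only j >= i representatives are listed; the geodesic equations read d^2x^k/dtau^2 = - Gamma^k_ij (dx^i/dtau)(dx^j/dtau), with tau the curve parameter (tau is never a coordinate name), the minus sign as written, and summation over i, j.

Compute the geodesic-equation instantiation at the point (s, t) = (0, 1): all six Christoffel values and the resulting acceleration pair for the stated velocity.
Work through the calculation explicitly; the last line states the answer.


E = 5, F = 0, G = 1 at the point
E_s = 0, E_t = 8, F_s = 4, F_t = 0, G_s = 0, G_t = 0
EG - F^2 = 5;  g^inv = (1/5) * [[1, 0], [0, 5]]
first-kind symbols [ij,l] = (1/2)(d_i g_jl + d_j g_il - d_l g_ij): [ss,s] = E_s/2 = 0, [ss,t] = F_s - E_t/2 = 0, [st,s] = E_t/2 = 4, [st,t] = G_s/2 = 0, [tt,s] = F_t - G_s/2 = 0, [tt,t] = G_t/2 = 0
Gamma^s_ij = (G*[ij,s] - F*[ij,t])/(EG - F^2), Gamma^t_ij = (E*[ij,t] - F*[ij,s])/(EG - F^2)
Gamma_sss = 0, Gamma_sst = 4/5, Gamma_stt = 0, Gamma_tss = 0, Gamma_tst = 0, Gamma_ttt = 0
d^2s/dtau^2 = -(Gamma_sss*(-3/8)^2 + 2*Gamma_sst*(-3/8)*(-1/8) + Gamma_stt*(-1/8)^2) = -3/40
d^2t/dtau^2 = -(Gamma_tss*(-3/8)^2 + 2*Gamma_tst*(-3/8)*(-1/8) + Gamma_ttt*(-1/8)^2) = 0

Answer: Gamma_sss = 0, Gamma_sst = 4/5, Gamma_stt = 0, Gamma_tss = 0, Gamma_tst = 0, Gamma_ttt = 0; accelerations (d^2s/dtau^2, d^2t/dtau^2) = (-3/40, 0)


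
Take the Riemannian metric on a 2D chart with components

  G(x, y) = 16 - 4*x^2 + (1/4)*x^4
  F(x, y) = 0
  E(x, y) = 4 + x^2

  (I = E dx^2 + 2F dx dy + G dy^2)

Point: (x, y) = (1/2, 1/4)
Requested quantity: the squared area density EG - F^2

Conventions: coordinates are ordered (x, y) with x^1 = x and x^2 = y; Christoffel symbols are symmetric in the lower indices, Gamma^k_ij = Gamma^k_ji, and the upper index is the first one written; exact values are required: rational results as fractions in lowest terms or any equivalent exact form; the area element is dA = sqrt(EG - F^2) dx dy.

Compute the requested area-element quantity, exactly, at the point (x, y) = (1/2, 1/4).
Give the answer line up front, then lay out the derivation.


Answer: EG - F^2 = 16337/256

E = 17/4, F = 0, G = 961/64; EG - F^2 = 16337/256


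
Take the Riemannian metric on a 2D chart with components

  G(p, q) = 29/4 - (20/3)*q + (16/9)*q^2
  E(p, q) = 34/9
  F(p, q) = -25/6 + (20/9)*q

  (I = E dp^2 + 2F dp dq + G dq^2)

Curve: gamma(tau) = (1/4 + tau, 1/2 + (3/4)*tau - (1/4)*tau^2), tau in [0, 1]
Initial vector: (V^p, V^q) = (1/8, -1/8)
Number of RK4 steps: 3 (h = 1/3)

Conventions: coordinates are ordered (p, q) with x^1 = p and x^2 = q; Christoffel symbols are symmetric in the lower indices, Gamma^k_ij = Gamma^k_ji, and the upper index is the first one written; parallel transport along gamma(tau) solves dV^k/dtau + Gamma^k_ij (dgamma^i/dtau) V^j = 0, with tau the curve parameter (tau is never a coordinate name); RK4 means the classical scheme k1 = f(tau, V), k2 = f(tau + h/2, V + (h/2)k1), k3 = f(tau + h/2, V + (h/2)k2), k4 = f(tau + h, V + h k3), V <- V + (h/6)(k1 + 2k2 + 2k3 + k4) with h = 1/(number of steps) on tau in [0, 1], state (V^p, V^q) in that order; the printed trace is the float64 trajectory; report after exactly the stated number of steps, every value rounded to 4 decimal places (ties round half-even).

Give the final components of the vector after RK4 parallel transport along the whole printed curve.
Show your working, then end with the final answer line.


gamma'(tau) = (1, 3/4 - (1/2)*tau); f(tau, V)^k = -Gamma^k_ij(gamma(tau)) gamma'^i(tau) V^j; h = 1/3; intermediate values shown to 6 dp
curve data and Christoffel symbols at the stage parameters:
  tau = 0.000000: gamma = (0.250000, 0.500000), gamma' = (1.000000, 0.750000); Gamma_ppp = 0.000000, Gamma_ppq = 0.000000, Gamma_pqq = 0.311284, Gamma_qpp = 0.000000, Gamma_qpq = 0.000000, Gamma_qqq = -0.342412
  tau = 0.166667: gamma = (0.416667, 0.618056), gamma' = (1.000000, 0.666667); Gamma_ppp = 0.000000, Gamma_ppq = 0.000000, Gamma_pqq = 0.337390, Gamma_qpp = 0.000000, Gamma_qpq = 0.000000, Gamma_qqq = -0.339265
  tau = 0.333333: gamma = (0.583333, 0.722222), gamma' = (1.000000, 0.583333); Gamma_ppp = 0.000000, Gamma_ppq = 0.000000, Gamma_pqq = 0.361910, Gamma_qpp = 0.000000, Gamma_qpq = 0.000000, Gamma_qqq = -0.333762
  tau = 0.500000: gamma = (0.750000, 0.812500), gamma' = (1.000000, 0.500000); Gamma_ppp = 0.000000, Gamma_ppq = 0.000000, Gamma_pqq = 0.384154, Gamma_qpp = 0.000000, Gamma_qpq = 0.000000, Gamma_qqq = -0.326531
  tau = 0.666667: gamma = (0.916667, 0.888889), gamma' = (1.000000, 0.416667); Gamma_ppp = 0.000000, Gamma_ppq = 0.000000, Gamma_pqq = 0.403562, Gamma_qpp = 0.000000, Gamma_qpq = 0.000000, Gamma_qqq = -0.318366
  tau = 0.833333: gamma = (1.083333, 0.951389), gamma' = (1.000000, 0.333333); Gamma_ppp = 0.000000, Gamma_ppq = 0.000000, Gamma_pqq = 0.419737, Gamma_qpp = 0.000000, Gamma_qpq = 0.000000, Gamma_qqq = -0.310139
  tau = 1.000000: gamma = (1.250000, 1.000000), gamma' = (1.000000, 0.250000); Gamma_ppp = 0.000000, Gamma_ppq = 0.000000, Gamma_pqq = 0.432432, Gamma_qpp = 0.000000, Gamma_qpq = 0.000000, Gamma_qqq = -0.302703
step 0: V^p = 0.1250, V^q = -0.1250
step 1: k1 = (0.029183, -0.032101), k2 = (0.029319, -0.029482), k3 = (0.029221, -0.029383), k4 = (0.028457, -0.026244); V <- V + (h/6)(k1 + 2k2 + 2k3 + k4): V^p = 0.1347, V^q = -0.1348
step 2: k1 = (0.028454, -0.026241), k2 = (0.026729, -0.022719), k3 = (0.026616, -0.022623), k4 = (0.023932, -0.018880); V <- V + (h/6)(k1 + 2k2 + 2k3 + k4): V^p = 0.1435, V^q = -0.1423
step 3: k1 = (0.023932, -0.018880), k2 = (0.020354, -0.015039), k3 = (0.020264, -0.014973), k4 = (0.015926, -0.011148); V <- V + (h/6)(k1 + 2k2 + 2k3 + k4): V^p = 0.1503, V^q = -0.1473

Answer: V^p = 0.1503, V^q = -0.1473


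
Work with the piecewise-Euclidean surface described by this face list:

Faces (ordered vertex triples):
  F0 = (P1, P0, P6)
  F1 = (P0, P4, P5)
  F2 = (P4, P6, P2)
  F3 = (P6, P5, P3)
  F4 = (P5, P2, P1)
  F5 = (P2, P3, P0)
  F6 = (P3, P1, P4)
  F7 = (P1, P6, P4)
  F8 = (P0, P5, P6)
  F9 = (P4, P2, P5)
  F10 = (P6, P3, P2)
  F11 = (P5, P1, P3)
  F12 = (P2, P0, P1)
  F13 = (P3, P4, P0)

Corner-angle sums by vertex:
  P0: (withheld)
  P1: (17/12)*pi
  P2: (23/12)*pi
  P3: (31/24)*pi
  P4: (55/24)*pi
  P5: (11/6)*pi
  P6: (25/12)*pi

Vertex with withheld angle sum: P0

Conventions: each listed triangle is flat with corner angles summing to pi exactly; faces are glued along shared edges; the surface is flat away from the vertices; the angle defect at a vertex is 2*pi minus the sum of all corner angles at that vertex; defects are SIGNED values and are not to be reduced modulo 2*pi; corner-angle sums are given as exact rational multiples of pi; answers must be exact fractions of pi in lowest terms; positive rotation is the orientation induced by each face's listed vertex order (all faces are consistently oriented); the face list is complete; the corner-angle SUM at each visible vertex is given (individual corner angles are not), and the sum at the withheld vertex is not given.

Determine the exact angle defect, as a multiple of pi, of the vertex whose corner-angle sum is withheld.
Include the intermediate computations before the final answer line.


V = 7, E = 21, F = 14; chi = V - E + F = 0
Gauss-Bonnet: total defect = 2*pi*chi = 0; visible defects sum to (7/6)*pi

Answer: defect(P0) = (-7/6)*pi


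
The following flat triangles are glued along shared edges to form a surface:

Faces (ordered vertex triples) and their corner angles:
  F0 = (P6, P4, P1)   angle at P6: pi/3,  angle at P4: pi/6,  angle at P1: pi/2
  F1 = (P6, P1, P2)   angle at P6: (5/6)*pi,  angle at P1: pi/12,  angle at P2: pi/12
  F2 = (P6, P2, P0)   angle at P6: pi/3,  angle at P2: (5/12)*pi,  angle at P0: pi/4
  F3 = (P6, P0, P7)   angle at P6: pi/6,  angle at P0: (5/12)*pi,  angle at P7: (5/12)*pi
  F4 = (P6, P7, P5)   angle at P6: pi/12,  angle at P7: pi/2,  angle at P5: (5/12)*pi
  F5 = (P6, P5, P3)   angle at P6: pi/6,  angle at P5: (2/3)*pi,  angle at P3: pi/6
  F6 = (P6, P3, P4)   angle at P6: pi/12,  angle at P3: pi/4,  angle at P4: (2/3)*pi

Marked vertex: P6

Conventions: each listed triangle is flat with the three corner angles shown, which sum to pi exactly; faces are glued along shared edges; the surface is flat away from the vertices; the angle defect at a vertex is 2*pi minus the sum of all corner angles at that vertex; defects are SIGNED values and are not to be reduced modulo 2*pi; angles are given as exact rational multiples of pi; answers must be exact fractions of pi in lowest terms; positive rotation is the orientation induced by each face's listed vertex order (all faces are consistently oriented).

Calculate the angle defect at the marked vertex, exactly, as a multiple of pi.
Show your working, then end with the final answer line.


Sum of corner angles at P6: 2*pi
defect = 2*pi - 2*pi

Answer: defect(P6) = 0


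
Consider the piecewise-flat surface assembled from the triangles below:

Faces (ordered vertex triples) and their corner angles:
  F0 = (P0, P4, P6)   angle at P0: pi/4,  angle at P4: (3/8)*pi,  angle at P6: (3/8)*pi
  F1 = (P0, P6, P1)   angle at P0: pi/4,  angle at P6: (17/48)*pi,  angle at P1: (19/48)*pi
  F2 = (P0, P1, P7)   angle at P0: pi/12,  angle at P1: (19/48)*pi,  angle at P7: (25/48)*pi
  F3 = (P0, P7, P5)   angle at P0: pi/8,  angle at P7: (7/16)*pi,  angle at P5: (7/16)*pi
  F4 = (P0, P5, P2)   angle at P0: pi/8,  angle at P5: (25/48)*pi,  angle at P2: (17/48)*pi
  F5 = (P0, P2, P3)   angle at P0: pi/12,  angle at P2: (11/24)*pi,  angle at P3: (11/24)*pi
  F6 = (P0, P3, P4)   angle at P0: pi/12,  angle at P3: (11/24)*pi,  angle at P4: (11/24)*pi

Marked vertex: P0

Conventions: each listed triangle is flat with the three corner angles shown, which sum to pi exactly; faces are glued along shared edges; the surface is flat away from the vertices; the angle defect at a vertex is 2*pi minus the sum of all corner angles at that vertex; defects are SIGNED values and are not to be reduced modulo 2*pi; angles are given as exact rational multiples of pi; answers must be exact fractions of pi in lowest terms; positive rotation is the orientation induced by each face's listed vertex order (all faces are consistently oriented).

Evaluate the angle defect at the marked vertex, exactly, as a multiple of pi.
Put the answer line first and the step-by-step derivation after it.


Answer: defect(P0) = pi

Sum of corner angles at P0: pi
defect = 2*pi - pi


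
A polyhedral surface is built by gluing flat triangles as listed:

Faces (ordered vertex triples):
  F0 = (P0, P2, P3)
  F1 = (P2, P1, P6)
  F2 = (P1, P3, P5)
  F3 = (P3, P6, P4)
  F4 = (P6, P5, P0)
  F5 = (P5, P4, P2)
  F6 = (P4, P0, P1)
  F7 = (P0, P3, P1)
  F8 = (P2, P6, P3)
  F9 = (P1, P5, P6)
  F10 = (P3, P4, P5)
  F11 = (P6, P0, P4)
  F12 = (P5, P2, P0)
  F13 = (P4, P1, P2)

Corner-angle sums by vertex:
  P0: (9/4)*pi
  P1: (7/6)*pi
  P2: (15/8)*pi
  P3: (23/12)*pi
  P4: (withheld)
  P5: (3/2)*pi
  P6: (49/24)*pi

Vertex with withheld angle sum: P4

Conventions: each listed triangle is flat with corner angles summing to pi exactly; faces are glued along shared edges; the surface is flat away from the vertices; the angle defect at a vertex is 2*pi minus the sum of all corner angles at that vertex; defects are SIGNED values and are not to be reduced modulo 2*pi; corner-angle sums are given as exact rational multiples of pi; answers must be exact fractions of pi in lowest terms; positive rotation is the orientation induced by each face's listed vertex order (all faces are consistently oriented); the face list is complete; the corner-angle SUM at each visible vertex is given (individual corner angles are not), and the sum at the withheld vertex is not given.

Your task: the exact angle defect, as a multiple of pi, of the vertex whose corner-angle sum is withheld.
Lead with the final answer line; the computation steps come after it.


Answer: defect(P4) = (-5/4)*pi

V = 7, E = 21, F = 14; chi = V - E + F = 0
Gauss-Bonnet: total defect = 2*pi*chi = 0; visible defects sum to (5/4)*pi


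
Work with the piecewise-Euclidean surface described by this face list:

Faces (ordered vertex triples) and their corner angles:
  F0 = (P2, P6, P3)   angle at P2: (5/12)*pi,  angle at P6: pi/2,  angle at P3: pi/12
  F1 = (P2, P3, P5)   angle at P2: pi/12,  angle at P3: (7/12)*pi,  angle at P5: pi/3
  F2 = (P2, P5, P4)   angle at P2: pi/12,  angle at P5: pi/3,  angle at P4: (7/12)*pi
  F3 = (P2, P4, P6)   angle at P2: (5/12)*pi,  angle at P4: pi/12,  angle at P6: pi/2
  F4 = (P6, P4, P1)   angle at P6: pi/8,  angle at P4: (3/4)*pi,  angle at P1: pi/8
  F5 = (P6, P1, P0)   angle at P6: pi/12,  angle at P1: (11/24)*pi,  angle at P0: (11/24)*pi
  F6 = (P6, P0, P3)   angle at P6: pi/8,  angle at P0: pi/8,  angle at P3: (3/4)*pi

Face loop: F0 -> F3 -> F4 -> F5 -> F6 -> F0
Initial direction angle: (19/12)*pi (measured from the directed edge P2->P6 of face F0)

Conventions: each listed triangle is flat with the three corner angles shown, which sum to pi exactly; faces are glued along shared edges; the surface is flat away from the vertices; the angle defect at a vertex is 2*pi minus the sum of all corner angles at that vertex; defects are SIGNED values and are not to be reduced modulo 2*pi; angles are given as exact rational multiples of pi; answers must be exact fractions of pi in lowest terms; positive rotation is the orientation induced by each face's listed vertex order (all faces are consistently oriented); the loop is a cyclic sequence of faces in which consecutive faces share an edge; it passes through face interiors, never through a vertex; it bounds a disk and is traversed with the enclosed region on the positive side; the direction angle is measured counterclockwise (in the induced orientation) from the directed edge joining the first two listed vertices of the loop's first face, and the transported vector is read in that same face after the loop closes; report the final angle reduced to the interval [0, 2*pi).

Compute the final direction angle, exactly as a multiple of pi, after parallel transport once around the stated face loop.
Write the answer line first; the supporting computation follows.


Answer: final direction angle = pi/4

enclosed vertex P6: corner angles sum to (4/3)*pi, defect = 2*pi - (4/3)*pi = (2/3)*pi
holonomy = initial angle + sum of enclosed defects (mod 2*pi), positive in the induced orientation
final angle = (19/12)*pi + (2/3)*pi = pi/4 (mod 2*pi)


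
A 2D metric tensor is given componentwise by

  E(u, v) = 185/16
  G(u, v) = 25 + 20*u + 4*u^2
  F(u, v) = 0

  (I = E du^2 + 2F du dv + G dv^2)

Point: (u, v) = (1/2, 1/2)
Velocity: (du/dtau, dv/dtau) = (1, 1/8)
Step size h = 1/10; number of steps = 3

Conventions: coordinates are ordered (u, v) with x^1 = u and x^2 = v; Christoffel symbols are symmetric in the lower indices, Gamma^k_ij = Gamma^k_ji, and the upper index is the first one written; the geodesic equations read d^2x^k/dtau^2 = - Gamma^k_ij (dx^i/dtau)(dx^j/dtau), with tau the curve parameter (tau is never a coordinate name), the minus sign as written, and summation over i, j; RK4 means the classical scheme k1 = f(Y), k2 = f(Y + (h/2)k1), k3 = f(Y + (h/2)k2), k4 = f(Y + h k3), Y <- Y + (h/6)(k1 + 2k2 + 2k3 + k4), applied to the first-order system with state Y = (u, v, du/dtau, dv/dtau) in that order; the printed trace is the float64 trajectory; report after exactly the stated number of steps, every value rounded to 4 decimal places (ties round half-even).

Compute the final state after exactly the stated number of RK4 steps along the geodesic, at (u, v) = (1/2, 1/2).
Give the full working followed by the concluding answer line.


f(Y) = (du/dtau, dv/dtau, -Gamma^u_ij Y'^i Y'^j, -Gamma^v_ij Y'^i Y'^j) with the Gammas evaluated at the stage position; h = 0.100000; intermediate values shown to 6 dp
step 0: u = 0.5000, v = 0.5000, du/dtau = 1.0000, dv/dtau = 0.1250
step 1:
  k1: at (u, v) = (0.500000, 0.500000), (du/dtau, dv/dtau) = (1.000000, 0.125000); Gamma_uuu = 0.000000, Gamma_uuv = 0.000000, Gamma_uvv = -1.037838, Gamma_vuu = 0.000000, Gamma_vuv = 0.333333, Gamma_vvv = 0.000000; k1 = (1.000000, 0.125000, 0.016216, -0.083333)
  k2: at (u, v) = (0.550000, 0.506250), (du/dtau, dv/dtau) = (1.000811, 0.120833); Gamma_uuu = 0.000000, Gamma_uuv = 0.000000, Gamma_uvv = -1.055135, Gamma_vuu = 0.000000, Gamma_vuv = 0.327869, Gamma_vvv = 0.000000; k2 = (1.000811, 0.120833, 0.015406, -0.079299)
  k3: at (u, v) = (0.550041, 0.506042), (du/dtau, dv/dtau) = (1.000770, 0.121035); Gamma_uuu = 0.000000, Gamma_uuv = 0.000000, Gamma_uvv = -1.055149, Gamma_vuu = 0.000000, Gamma_vuv = 0.327864, Gamma_vvv = 0.000000; k3 = (1.000770, 0.121035, 0.015457, -0.079427)
  k4: at (u, v) = (0.600077, 0.512104), (du/dtau, dv/dtau) = (1.001546, 0.117057); Gamma_uuu = 0.000000, Gamma_uuv = 0.000000, Gamma_uvv = -1.072459, Gamma_vuu = 0.000000, Gamma_vuv = 0.322573, Gamma_vvv = 0.000000; k4 = (1.001546, 0.117057, 0.014695, -0.075636)
  Y <- Y + (h/6)(k1 + 2k2 + 2k3 + k4): u = 0.6001, v = 0.5121, du/dtau = 1.0015, dv/dtau = 0.1171
step 2:
  k1: at (u, v) = (0.600078, 0.512097), (du/dtau, dv/dtau) = (1.001544, 0.117060); Gamma_uuu = 0.000000, Gamma_uuv = 0.000000, Gamma_uvv = -1.072460, Gamma_vuu = 0.000000, Gamma_vuv = 0.322572, Gamma_vvv = 0.000000; k1 = (1.001544, 0.117060, 0.014696, -0.075637)
  k2: at (u, v) = (0.650156, 0.517950), (du/dtau, dv/dtau) = (1.002279, 0.113278); Gamma_uuu = 0.000000, Gamma_uuv = 0.000000, Gamma_uvv = -1.089784, Gamma_vuu = 0.000000, Gamma_vuv = 0.317445, Gamma_vvv = 0.000000; k2 = (1.002279, 0.113278, 0.013984, -0.072083)
  k3: at (u, v) = (0.650192, 0.517760), (du/dtau, dv/dtau) = (1.002243, 0.113455); Gamma_uuu = 0.000000, Gamma_uuv = 0.000000, Gamma_uvv = -1.089796, Gamma_vuu = 0.000000, Gamma_vuv = 0.317441, Gamma_vvv = 0.000000; k3 = (1.002243, 0.113455, 0.014028, -0.072192)
  k4: at (u, v) = (0.700303, 0.523442), (du/dtau, dv/dtau) = (1.002947, 0.109840); Gamma_uuu = 0.000000, Gamma_uuv = 0.000000, Gamma_uvv = -1.107132, Gamma_vuu = 0.000000, Gamma_vuv = 0.312470, Gamma_vvv = 0.000000; k4 = (1.002947, 0.109840, 0.013357, -0.068846)
  Y <- Y + (h/6)(k1 + 2k2 + 2k3 + k4): u = 0.7003, v = 0.5234, du/dtau = 1.0029, dv/dtau = 0.1098
step 3:
  k1: at (u, v) = (0.700304, 0.523436), (du/dtau, dv/dtau) = (1.002945, 0.109842); Gamma_uuu = 0.000000, Gamma_uuv = 0.000000, Gamma_uvv = -1.107132, Gamma_vuu = 0.000000, Gamma_vuv = 0.312470, Gamma_vvv = 0.000000; k1 = (1.002945, 0.109842, 0.013358, -0.068847)
  k2: at (u, v) = (0.750451, 0.528928), (du/dtau, dv/dtau) = (1.003613, 0.106400); Gamma_uuu = 0.000000, Gamma_uuv = 0.000000, Gamma_uvv = -1.124480, Gamma_vuu = 0.000000, Gamma_vuv = 0.307650, Gamma_vvv = 0.000000; k2 = (1.003613, 0.106400, 0.012730, -0.065704)
  k3: at (u, v) = (0.750485, 0.528756), (du/dtau, dv/dtau) = (1.003582, 0.106557); Gamma_uuu = 0.000000, Gamma_uuv = 0.000000, Gamma_uvv = -1.124492, Gamma_vuu = 0.000000, Gamma_vuv = 0.307646, Gamma_vvv = 0.000000; k3 = (1.003582, 0.106557, 0.012768, -0.065799)
  k4: at (u, v) = (0.800662, 0.534092), (du/dtau, dv/dtau) = (1.004222, 0.103263); Gamma_uuu = 0.000000, Gamma_uuv = 0.000000, Gamma_uvv = -1.141851, Gamma_vuu = 0.000000, Gamma_vuv = 0.302970, Gamma_vvv = 0.000000; k4 = (1.004222, 0.103263, 0.012176, -0.062835)
  Y <- Y + (h/6)(k1 + 2k2 + 2k3 + k4): u = 0.8007, v = 0.5341, du/dtau = 1.0042, dv/dtau = 0.1033

Answer: u = 0.8007, v = 0.5341, du/dtau = 1.0042, dv/dtau = 0.1033


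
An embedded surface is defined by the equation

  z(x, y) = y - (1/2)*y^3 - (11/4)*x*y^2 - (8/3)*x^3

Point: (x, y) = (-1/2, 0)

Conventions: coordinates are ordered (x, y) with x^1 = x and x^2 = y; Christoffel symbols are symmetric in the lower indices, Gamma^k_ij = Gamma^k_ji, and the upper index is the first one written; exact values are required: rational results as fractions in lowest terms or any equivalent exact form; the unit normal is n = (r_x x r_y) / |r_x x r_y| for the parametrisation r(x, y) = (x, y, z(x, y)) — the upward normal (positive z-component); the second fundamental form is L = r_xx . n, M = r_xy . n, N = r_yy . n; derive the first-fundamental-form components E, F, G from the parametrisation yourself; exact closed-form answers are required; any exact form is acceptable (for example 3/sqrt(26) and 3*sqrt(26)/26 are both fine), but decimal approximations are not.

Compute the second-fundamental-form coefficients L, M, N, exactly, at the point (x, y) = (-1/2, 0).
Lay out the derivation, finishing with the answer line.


z_x = -2, z_y = 1, z_xx = 8, z_xy = 0, z_yy = 11/4
E = 5, F = -2, G = 2; answer radicand W^2 = 6
unnormalised second-form numerators: l = 8, m = 0, n = 11/4; L = l/sqrt(6), and similarly M = m/sqrt(W^2), N = n/sqrt(W^2)

Answer: L = 4*sqrt(6)/3, M = 0, N = 11*sqrt(6)/24


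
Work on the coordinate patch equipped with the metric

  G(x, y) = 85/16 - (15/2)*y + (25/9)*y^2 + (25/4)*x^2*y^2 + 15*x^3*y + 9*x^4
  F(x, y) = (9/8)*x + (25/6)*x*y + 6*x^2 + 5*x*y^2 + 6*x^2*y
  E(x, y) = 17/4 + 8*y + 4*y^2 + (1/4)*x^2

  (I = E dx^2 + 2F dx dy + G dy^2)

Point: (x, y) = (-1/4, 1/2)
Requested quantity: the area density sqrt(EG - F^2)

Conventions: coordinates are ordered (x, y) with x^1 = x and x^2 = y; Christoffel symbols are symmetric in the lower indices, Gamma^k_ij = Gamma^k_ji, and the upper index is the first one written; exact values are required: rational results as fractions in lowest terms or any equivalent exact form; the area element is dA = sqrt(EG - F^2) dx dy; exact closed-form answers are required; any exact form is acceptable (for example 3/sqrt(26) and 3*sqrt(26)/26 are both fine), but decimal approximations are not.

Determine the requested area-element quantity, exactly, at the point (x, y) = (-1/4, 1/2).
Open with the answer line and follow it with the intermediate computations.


Answer: sqrt(EG - F^2) = sqrt(765001)/192

E = 593/64, F = -53/96, G = 1309/576; EG - F^2 = 765001/36864


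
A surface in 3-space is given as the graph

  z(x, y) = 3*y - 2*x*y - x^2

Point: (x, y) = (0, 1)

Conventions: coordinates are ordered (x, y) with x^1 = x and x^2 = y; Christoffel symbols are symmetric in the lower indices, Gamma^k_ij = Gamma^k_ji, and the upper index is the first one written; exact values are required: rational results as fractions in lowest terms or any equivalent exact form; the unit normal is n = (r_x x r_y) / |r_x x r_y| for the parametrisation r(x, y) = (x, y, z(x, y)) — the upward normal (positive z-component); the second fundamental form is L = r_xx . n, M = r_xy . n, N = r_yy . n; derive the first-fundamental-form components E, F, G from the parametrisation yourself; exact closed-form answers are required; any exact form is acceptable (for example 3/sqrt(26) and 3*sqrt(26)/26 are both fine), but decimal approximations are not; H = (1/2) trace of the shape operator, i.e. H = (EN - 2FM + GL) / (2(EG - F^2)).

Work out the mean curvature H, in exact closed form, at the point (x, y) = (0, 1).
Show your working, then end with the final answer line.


z_x = -2, z_y = 3, z_xx = -2, z_xy = -2, z_yy = 0
E = 5, F = -6, G = 10; answer radicand W^2 = 14
unnormalised second-form numerators: l = -2, m = -2, n = 0; L = l/sqrt(14), and similarly M = m/sqrt(W^2), N = n/sqrt(W^2)
H = (E*n - 2*F*m + G*l) / (2*(EG - F^2)*sqrt(W^2)); E*n - 2*F*m + G*l = -44, EG - F^2 = 14, so H = (-11/7)/sqrt(14)

Answer: H = -11*sqrt(14)/98


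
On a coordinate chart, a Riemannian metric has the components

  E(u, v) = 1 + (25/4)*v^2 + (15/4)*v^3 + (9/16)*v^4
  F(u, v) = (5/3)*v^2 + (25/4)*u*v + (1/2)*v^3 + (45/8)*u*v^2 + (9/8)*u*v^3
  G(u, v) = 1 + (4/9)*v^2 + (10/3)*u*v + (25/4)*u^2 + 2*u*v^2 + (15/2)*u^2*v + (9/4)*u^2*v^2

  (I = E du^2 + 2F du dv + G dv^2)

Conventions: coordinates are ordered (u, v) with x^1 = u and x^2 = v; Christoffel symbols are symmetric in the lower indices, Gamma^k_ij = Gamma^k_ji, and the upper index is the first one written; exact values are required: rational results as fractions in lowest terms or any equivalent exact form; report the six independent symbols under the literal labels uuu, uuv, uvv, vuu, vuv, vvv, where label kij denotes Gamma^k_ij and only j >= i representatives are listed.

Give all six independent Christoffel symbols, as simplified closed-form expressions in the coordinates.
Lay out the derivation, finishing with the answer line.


E = 1 + (25/4)*v^2 + (15/4)*v^3 + (9/16)*v^4; F = (5/3)*v^2 + (25/4)*u*v + (1/2)*v^3 + (45/8)*u*v^2 + (9/8)*u*v^3; G = 1 + (4/9)*v^2 + (10/3)*u*v + (25/4)*u^2 + 2*u*v^2 + (15/2)*u^2*v + (9/4)*u^2*v^2
Gamma^k_ij = (1/2) g^{kl} (d_i g_jl + d_j g_il - d_l g_ij), with g^inv = (1/(EG-F^2)) [[G, -F], [-F, E]]
first partials: E_u = 0, E_v = (25/2)*v + (45/4)*v^2 + (9/4)*v^3, F_u = (25/4)*v + (45/8)*v^2 + (9/8)*v^3, F_v = (10/3)*v + (25/4)*u + (3/2)*v^2 + (45/4)*u*v + (27/8)*u*v^2, G_u = (10/3)*v + (25/2)*u + 2*v^2 + 15*u*v + (9/2)*u*v^2, G_v = (8/9)*v + (10/3)*u + 4*u*v + (15/2)*u^2 + (9/2)*u^2*v
D = EG - F^2 = 1 + (241/36)*v^2 + (10/3)*u*v + (25/4)*u^2 + (15/4)*v^3 + 2*u*v^2 + (15/2)*u^2*v + (9/16)*v^4 + (9/4)*u^2*v^2
expanded: Gamma^u_uu = (G E_u - 2F F_u + F E_v)/(2D), Gamma^u_uv = (G E_v - F G_u)/(2D), Gamma^u_vv = (2G F_v - G G_u - F G_v)/(2D), Gamma^v_uu = (2E F_u - E E_v - F E_u)/(2D), Gamma^v_uv = (E G_u - F E_v)/(2D), Gamma^v_vv = (E G_v - 2F F_v + F G_u)/(2D); substitute and cancel common factors

Answer: Gamma_uuu = 0, Gamma_uuv = (162*v^3 + 810*v^2 + 900*v)/(324*u^2*v^2 + 1080*u^2*v + 900*u^2 + 288*u*v^2 + 480*u*v + 81*v^4 + 540*v^3 + 964*v^2 + 144), Gamma_uvv = (162*u*v^2 + 540*u*v + 72*v^2 + 240*v)/(324*u^2*v^2 + 1080*u^2*v + 900*u^2 + 288*u*v^2 + 480*u*v + 81*v^4 + 540*v^3 + 964*v^2 + 144), Gamma_vuu = 0, Gamma_vuv = (324*u*v^2 + 1080*u*v + 900*u + 144*v^2 + 240*v)/(324*u^2*v^2 + 1080*u^2*v + 900*u^2 + 288*u*v^2 + 480*u*v + 81*v^4 + 540*v^3 + 964*v^2 + 144), Gamma_vvv = (324*u^2*v + 540*u^2 + 288*u*v + 240*u + 64*v)/(324*u^2*v^2 + 1080*u^2*v + 900*u^2 + 288*u*v^2 + 480*u*v + 81*v^4 + 540*v^3 + 964*v^2 + 144)


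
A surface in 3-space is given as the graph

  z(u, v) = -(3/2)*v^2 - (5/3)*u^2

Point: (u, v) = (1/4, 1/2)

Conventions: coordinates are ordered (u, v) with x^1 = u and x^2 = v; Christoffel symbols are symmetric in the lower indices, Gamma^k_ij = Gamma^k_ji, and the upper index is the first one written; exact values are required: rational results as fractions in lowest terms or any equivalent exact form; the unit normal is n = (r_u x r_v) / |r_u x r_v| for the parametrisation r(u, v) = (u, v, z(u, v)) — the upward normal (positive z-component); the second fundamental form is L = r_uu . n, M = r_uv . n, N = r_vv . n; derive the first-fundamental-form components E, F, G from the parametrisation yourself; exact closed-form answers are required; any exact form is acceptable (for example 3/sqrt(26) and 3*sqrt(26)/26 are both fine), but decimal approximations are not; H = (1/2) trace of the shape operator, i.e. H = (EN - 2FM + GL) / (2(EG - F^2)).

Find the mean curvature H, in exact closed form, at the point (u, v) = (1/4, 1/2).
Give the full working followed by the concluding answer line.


z_u = -5/6, z_v = -3/2, z_uu = -10/3, z_uv = 0, z_vv = -3
E = 61/36, F = 5/4, G = 13/4; answer radicand W^2 = 71/18
unnormalised second-form numerators: l = -10/3, m = 0, n = -3; L = l/sqrt(71/18), and similarly M = m/sqrt(W^2), N = n/sqrt(W^2)
H = (E*n - 2*F*m + G*l) / (2*(EG - F^2)*sqrt(W^2)); E*n - 2*F*m + G*l = -191/12, EG - F^2 = 71/18, so H = (-573/284)/sqrt(71/18)

Answer: H = -1719*sqrt(142)/20164


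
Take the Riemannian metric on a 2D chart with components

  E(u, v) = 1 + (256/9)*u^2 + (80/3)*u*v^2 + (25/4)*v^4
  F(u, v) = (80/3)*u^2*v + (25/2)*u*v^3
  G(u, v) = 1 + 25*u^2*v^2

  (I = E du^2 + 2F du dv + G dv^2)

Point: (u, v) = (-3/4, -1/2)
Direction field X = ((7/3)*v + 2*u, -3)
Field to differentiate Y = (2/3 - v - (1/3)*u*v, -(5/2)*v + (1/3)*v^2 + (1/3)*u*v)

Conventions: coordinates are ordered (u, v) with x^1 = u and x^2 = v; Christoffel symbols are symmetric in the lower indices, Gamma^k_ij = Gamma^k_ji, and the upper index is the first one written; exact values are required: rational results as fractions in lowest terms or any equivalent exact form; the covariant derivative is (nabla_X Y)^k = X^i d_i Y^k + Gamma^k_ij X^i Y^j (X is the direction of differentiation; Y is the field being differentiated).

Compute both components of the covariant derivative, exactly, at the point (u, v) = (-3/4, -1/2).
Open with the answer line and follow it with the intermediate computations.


Answer: (nabla_X Y)^u = -82555/36648, (nabla_X Y)^v = 145969/12216

E = 793/64, F = -405/64, G = 289/64 at the point
E_u = -36, E_v = 135/8, F_u = 295/16, F_v = 255/32, G_u = -75/8, G_v = -225/16
EG - F^2 = 509/32;  g^inv = (32/509) * [[289/64, 405/64], [405/64, 793/64]]
first-kind symbols [ij,l] = (1/2)(d_i g_jl + d_j g_il - d_l g_ij): [uu,u] = E_u/2 = -18, [uu,v] = F_u - E_v/2 = 10, [uv,u] = E_v/2 = 135/16, [uv,v] = G_u/2 = -75/16, [vv,u] = F_v - G_u/2 = 405/32, [vv,v] = G_v/2 = -225/32
Gamma^u_ij = (G*[ij,u] - F*[ij,v])/(EG - F^2), Gamma^v_ij = (E*[ij,v] - F*[ij,u])/(EG - F^2)
Gamma_uuu = -576/509, Gamma_uuv = 270/509, Gamma_uvv = 405/509, Gamma_vuu = 320/509, Gamma_vuv = -150/509, Gamma_vvv = -225/509
X = (-8/3, -3), Y = (25/24, 35/24) at the point


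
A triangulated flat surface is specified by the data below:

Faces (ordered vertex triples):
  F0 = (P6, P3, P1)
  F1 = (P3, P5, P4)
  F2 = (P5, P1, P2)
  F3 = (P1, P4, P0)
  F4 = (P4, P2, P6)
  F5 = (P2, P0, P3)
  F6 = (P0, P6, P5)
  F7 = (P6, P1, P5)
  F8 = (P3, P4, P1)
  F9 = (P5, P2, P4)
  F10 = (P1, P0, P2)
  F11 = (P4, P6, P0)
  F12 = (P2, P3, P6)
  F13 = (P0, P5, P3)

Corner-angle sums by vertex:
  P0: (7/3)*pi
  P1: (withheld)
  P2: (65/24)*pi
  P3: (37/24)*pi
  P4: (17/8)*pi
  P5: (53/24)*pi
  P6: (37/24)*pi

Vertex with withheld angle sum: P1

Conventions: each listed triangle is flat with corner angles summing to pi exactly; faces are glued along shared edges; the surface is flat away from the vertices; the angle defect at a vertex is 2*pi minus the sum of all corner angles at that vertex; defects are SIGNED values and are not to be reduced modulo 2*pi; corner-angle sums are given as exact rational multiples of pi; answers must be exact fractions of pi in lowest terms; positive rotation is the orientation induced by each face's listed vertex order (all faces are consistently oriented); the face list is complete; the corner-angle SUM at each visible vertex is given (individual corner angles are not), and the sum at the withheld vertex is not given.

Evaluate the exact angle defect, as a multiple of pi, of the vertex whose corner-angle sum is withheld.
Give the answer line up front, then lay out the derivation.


Answer: defect(P1) = (11/24)*pi

V = 7, E = 21, F = 14; chi = V - E + F = 0
Gauss-Bonnet: total defect = 2*pi*chi = 0; visible defects sum to (-11/24)*pi


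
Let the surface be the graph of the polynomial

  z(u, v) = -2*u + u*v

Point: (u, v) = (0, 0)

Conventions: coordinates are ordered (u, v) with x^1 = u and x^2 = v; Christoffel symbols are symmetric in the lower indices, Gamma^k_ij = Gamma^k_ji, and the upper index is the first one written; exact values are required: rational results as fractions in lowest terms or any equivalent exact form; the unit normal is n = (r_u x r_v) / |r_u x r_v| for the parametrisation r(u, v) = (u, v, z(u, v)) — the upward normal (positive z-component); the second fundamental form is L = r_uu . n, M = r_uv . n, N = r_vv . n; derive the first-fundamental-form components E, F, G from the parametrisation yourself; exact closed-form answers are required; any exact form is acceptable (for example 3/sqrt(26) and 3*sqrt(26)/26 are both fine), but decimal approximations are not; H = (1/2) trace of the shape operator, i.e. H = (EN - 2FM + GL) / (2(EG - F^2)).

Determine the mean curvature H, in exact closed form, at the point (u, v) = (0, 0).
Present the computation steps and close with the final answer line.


z_u = -2, z_v = 0, z_uu = 0, z_uv = 1, z_vv = 0
E = 5, F = 0, G = 1; answer radicand W^2 = 5
unnormalised second-form numerators: l = 0, m = 1, n = 0; L = l/sqrt(5), and similarly M = m/sqrt(W^2), N = n/sqrt(W^2)
H = (E*n - 2*F*m + G*l) / (2*(EG - F^2)*sqrt(W^2)); E*n - 2*F*m + G*l = 0, EG - F^2 = 5, so H = (0)/sqrt(5)

Answer: H = 0


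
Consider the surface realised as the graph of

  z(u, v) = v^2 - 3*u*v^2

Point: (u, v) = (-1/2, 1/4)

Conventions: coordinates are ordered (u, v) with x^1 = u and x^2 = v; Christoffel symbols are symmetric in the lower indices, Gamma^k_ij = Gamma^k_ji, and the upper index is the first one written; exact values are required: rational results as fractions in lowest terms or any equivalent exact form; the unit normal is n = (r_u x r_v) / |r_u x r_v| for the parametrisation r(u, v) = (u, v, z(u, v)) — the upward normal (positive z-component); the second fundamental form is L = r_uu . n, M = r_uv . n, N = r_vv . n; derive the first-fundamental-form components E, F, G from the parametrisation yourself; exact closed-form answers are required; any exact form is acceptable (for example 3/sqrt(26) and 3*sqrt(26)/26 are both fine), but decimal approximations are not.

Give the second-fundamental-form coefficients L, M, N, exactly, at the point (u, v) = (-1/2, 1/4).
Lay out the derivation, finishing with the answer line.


z_u = -3/16, z_v = 5/4, z_uu = 0, z_uv = -3/2, z_vv = 5
E = 265/256, F = -15/64, G = 41/16; answer radicand W^2 = 665/256
unnormalised second-form numerators: l = 0, m = -3/2, n = 5; L = l/sqrt(665/256), and similarly M = m/sqrt(W^2), N = n/sqrt(W^2)

Answer: L = 0, M = -24*sqrt(665)/665, N = 16*sqrt(665)/133


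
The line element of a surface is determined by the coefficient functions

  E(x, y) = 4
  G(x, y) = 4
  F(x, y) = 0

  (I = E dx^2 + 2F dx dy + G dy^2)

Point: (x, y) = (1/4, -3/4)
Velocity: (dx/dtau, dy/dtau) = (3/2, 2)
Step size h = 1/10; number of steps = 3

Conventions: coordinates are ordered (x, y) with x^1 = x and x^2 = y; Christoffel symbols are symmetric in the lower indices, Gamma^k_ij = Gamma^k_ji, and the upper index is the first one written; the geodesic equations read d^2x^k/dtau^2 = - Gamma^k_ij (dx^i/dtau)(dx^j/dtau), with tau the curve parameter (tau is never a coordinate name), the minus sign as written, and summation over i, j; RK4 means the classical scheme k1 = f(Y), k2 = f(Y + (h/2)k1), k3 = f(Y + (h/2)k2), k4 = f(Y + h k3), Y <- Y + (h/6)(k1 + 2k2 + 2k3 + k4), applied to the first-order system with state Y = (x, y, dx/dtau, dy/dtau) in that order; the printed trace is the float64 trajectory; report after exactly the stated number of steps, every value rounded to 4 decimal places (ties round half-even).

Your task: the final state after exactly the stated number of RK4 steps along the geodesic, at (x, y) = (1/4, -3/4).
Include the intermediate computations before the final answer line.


f(Y) = (dx/dtau, dy/dtau, -Gamma^x_ij Y'^i Y'^j, -Gamma^y_ij Y'^i Y'^j) with the Gammas evaluated at the stage position; h = 0.100000; intermediate values shown to 6 dp
step 0: x = 0.2500, y = -0.7500, dx/dtau = 1.5000, dy/dtau = 2.0000
step 1:
  k1: at (x, y) = (0.250000, -0.750000), (dx/dtau, dy/dtau) = (1.500000, 2.000000); Gamma_xxx = 0.000000, Gamma_xxy = 0.000000, Gamma_xyy = 0.000000, Gamma_yxx = 0.000000, Gamma_yxy = 0.000000, Gamma_yyy = 0.000000; k1 = (1.500000, 2.000000, 0.000000, 0.000000)
  k2: at (x, y) = (0.325000, -0.650000), (dx/dtau, dy/dtau) = (1.500000, 2.000000); Gamma_xxx = 0.000000, Gamma_xxy = 0.000000, Gamma_xyy = 0.000000, Gamma_yxx = 0.000000, Gamma_yxy = 0.000000, Gamma_yyy = 0.000000; k2 = (1.500000, 2.000000, 0.000000, 0.000000)
  k3: at (x, y) = (0.325000, -0.650000), (dx/dtau, dy/dtau) = (1.500000, 2.000000); Gamma_xxx = 0.000000, Gamma_xxy = 0.000000, Gamma_xyy = 0.000000, Gamma_yxx = 0.000000, Gamma_yxy = 0.000000, Gamma_yyy = 0.000000; k3 = (1.500000, 2.000000, 0.000000, 0.000000)
  k4: at (x, y) = (0.400000, -0.550000), (dx/dtau, dy/dtau) = (1.500000, 2.000000); Gamma_xxx = 0.000000, Gamma_xxy = 0.000000, Gamma_xyy = 0.000000, Gamma_yxx = 0.000000, Gamma_yxy = 0.000000, Gamma_yyy = 0.000000; k4 = (1.500000, 2.000000, 0.000000, 0.000000)
  Y <- Y + (h/6)(k1 + 2k2 + 2k3 + k4): x = 0.4000, y = -0.5500, dx/dtau = 1.5000, dy/dtau = 2.0000
step 2:
  k1: at (x, y) = (0.400000, -0.550000), (dx/dtau, dy/dtau) = (1.500000, 2.000000); Gamma_xxx = 0.000000, Gamma_xxy = 0.000000, Gamma_xyy = 0.000000, Gamma_yxx = 0.000000, Gamma_yxy = 0.000000, Gamma_yyy = 0.000000; k1 = (1.500000, 2.000000, 0.000000, 0.000000)
  k2: at (x, y) = (0.475000, -0.450000), (dx/dtau, dy/dtau) = (1.500000, 2.000000); Gamma_xxx = 0.000000, Gamma_xxy = 0.000000, Gamma_xyy = 0.000000, Gamma_yxx = 0.000000, Gamma_yxy = 0.000000, Gamma_yyy = 0.000000; k2 = (1.500000, 2.000000, 0.000000, 0.000000)
  k3: at (x, y) = (0.475000, -0.450000), (dx/dtau, dy/dtau) = (1.500000, 2.000000); Gamma_xxx = 0.000000, Gamma_xxy = 0.000000, Gamma_xyy = 0.000000, Gamma_yxx = 0.000000, Gamma_yxy = 0.000000, Gamma_yyy = 0.000000; k3 = (1.500000, 2.000000, 0.000000, 0.000000)
  k4: at (x, y) = (0.550000, -0.350000), (dx/dtau, dy/dtau) = (1.500000, 2.000000); Gamma_xxx = 0.000000, Gamma_xxy = 0.000000, Gamma_xyy = 0.000000, Gamma_yxx = 0.000000, Gamma_yxy = 0.000000, Gamma_yyy = 0.000000; k4 = (1.500000, 2.000000, 0.000000, 0.000000)
  Y <- Y + (h/6)(k1 + 2k2 + 2k3 + k4): x = 0.5500, y = -0.3500, dx/dtau = 1.5000, dy/dtau = 2.0000
step 3:
  k1: at (x, y) = (0.550000, -0.350000), (dx/dtau, dy/dtau) = (1.500000, 2.000000); Gamma_xxx = 0.000000, Gamma_xxy = 0.000000, Gamma_xyy = 0.000000, Gamma_yxx = 0.000000, Gamma_yxy = 0.000000, Gamma_yyy = 0.000000; k1 = (1.500000, 2.000000, 0.000000, 0.000000)
  k2: at (x, y) = (0.625000, -0.250000), (dx/dtau, dy/dtau) = (1.500000, 2.000000); Gamma_xxx = 0.000000, Gamma_xxy = 0.000000, Gamma_xyy = 0.000000, Gamma_yxx = 0.000000, Gamma_yxy = 0.000000, Gamma_yyy = 0.000000; k2 = (1.500000, 2.000000, 0.000000, 0.000000)
  k3: at (x, y) = (0.625000, -0.250000), (dx/dtau, dy/dtau) = (1.500000, 2.000000); Gamma_xxx = 0.000000, Gamma_xxy = 0.000000, Gamma_xyy = 0.000000, Gamma_yxx = 0.000000, Gamma_yxy = 0.000000, Gamma_yyy = 0.000000; k3 = (1.500000, 2.000000, 0.000000, 0.000000)
  k4: at (x, y) = (0.700000, -0.150000), (dx/dtau, dy/dtau) = (1.500000, 2.000000); Gamma_xxx = 0.000000, Gamma_xxy = 0.000000, Gamma_xyy = 0.000000, Gamma_yxx = 0.000000, Gamma_yxy = 0.000000, Gamma_yyy = 0.000000; k4 = (1.500000, 2.000000, 0.000000, 0.000000)
  Y <- Y + (h/6)(k1 + 2k2 + 2k3 + k4): x = 0.7000, y = -0.1500, dx/dtau = 1.5000, dy/dtau = 2.0000

Answer: x = 0.7000, y = -0.1500, dx/dtau = 1.5000, dy/dtau = 2.0000
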